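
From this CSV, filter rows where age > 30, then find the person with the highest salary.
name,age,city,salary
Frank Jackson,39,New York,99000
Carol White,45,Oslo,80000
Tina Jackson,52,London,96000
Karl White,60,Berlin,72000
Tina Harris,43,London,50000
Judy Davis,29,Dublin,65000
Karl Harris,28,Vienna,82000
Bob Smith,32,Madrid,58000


Filter: age > 30
Sort by: salary (descending)

Filtered records (6):
  Frank Jackson, age 39, salary $99000
  Tina Jackson, age 52, salary $96000
  Carol White, age 45, salary $80000
  Karl White, age 60, salary $72000
  Bob Smith, age 32, salary $58000
  Tina Harris, age 43, salary $50000

Highest salary: Frank Jackson ($99000)

Frank Jackson


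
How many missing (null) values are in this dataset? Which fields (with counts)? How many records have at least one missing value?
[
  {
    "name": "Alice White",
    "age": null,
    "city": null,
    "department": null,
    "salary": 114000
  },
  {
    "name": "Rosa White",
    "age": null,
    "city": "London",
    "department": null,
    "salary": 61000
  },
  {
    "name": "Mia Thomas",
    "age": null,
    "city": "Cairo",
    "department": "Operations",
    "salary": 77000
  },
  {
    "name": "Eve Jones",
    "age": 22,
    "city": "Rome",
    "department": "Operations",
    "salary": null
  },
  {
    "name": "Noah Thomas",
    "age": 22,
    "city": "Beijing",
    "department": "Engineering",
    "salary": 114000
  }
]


Checking for missing (null) values in 5 records:

  Alice White: age, city, department
  Rosa White: age, department
  Mia Thomas: age
  Eve Jones: salary
  Noah Thomas: complete

Per field:
  name: 0 missing
  age: 3 missing
  city: 1 missing
  department: 2 missing
  salary: 1 missing

Total missing values: 7
Records with any missing: 4

7 missing values (age: 3, city: 1, department: 2, salary: 1); 4 incomplete records


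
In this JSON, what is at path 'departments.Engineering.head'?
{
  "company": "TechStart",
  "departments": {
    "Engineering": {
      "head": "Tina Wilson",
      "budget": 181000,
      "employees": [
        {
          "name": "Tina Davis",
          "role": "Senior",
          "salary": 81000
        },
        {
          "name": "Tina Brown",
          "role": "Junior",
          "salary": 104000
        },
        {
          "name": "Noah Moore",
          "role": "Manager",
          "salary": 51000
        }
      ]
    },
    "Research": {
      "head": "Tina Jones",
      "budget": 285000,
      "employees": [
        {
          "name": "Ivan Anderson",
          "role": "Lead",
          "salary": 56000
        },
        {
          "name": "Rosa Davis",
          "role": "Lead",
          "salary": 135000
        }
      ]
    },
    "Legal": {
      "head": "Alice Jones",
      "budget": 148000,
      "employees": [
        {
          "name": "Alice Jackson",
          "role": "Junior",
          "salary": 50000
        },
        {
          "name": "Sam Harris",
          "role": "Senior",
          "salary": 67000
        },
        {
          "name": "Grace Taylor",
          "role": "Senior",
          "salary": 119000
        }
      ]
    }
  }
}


Path: departments.Engineering.head

Navigate:
  -> departments
  -> Engineering
  -> head = 'Tina Wilson'

Tina Wilson


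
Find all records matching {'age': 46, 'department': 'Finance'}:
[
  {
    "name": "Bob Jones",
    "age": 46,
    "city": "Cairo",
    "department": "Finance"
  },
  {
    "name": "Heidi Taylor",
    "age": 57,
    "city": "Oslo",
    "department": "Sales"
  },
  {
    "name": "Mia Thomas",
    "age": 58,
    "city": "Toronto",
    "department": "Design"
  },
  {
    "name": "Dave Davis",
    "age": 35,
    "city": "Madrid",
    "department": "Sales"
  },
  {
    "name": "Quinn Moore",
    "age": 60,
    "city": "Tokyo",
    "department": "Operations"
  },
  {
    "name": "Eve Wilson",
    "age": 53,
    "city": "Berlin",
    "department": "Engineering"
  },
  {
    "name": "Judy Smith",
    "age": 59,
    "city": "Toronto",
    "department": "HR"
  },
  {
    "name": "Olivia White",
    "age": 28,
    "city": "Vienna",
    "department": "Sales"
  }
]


Search criteria: {'age': 46, 'department': 'Finance'}

Checking 8 records:
  Bob Jones: {age: 46, department: Finance} <-- MATCH
  Heidi Taylor: {age: 57, department: Sales}
  Mia Thomas: {age: 58, department: Design}
  Dave Davis: {age: 35, department: Sales}
  Quinn Moore: {age: 60, department: Operations}
  Eve Wilson: {age: 53, department: Engineering}
  Judy Smith: {age: 59, department: HR}
  Olivia White: {age: 28, department: Sales}

Matches: ["Bob Jones"]

["Bob Jones"]


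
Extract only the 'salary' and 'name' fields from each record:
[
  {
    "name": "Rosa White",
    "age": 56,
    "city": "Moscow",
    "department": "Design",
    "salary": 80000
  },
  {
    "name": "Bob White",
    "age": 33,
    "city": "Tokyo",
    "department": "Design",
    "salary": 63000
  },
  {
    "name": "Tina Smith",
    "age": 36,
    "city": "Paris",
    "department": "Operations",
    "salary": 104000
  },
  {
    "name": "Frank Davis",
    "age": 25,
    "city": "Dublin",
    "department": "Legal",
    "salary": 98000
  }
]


Original: 4 records with fields: name, age, city, department, salary
Keep: ['salary', 'name']
Drop: ['age', 'city', 'department']
Result: 4 records, 2 fields each

[
  {
    "salary": 80000,
    "name": "Rosa White"
  },
  {
    "salary": 63000,
    "name": "Bob White"
  },
  {
    "salary": 104000,
    "name": "Tina Smith"
  },
  {
    "salary": 98000,
    "name": "Frank Davis"
  }
]


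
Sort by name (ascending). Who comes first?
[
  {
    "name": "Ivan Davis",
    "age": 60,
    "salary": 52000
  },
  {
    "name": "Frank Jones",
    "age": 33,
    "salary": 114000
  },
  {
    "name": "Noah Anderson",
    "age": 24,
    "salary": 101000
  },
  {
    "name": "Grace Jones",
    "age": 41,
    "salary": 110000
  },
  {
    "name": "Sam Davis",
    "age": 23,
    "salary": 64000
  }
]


Sort by: name (ascending)

Sorted order:
  1. Frank Jones (name = Frank Jones)
  2. Grace Jones (name = Grace Jones)
  3. Ivan Davis (name = Ivan Davis)
  4. Noah Anderson (name = Noah Anderson)
  5. Sam Davis (name = Sam Davis)

First: Frank Jones

Frank Jones


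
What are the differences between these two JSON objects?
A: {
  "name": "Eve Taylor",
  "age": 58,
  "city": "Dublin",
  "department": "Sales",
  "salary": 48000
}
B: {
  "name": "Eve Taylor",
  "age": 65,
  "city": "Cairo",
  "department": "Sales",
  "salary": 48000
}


Comparing each field (in key order):
  name: same
  age: DIFFERENT
  city: DIFFERENT
  department: same
  salary: same
Differences:
  age: 58 -> 65
  city: Dublin -> Cairo

2 field(s) changed

2 changes: age, city


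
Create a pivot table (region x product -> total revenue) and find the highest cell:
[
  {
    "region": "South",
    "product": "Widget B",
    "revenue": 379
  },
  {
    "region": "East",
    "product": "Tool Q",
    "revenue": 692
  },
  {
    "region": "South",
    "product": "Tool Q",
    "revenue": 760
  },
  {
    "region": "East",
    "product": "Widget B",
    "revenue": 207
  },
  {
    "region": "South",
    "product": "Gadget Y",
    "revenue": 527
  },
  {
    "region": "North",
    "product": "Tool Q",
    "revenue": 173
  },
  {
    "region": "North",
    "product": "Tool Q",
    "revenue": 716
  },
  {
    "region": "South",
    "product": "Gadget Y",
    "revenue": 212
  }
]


Pivot: region (rows) x product (columns) -> total revenue

     Gadget Y      Tool Q        Widget B    
East             0           692           207  
North            0           889             0  
South          739           760           379  

Highest: North / Tool Q = $889

North / Tool Q = $889


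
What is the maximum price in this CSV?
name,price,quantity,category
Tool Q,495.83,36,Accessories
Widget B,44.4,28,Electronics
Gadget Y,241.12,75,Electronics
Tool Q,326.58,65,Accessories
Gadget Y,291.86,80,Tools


Computing maximum price:
Values: [495.83, 44.4, 241.12, 326.58, 291.86]
Max = 495.83

495.83


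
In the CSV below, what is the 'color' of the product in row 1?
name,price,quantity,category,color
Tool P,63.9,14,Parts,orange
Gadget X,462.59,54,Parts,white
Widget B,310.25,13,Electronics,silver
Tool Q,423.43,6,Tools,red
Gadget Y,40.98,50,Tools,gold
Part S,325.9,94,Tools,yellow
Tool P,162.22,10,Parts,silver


Query: Row 1 ('Tool P'), column 'color'
Value: orange

orange


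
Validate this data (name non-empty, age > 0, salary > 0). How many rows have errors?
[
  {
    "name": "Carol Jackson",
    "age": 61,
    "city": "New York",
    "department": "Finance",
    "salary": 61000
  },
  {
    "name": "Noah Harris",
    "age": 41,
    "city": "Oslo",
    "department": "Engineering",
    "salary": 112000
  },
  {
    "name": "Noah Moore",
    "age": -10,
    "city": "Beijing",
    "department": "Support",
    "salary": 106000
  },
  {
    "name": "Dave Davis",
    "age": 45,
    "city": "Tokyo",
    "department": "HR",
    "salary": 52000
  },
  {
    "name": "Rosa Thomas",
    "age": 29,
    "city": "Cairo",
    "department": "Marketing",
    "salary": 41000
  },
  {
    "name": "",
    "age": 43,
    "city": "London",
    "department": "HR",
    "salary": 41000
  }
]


Validating 6 records:
Rules: name non-empty, age > 0, salary > 0

  Row 1 (Carol Jackson): OK
  Row 2 (Noah Harris): OK
  Row 3 (Noah Moore): negative age: -10
  Row 4 (Dave Davis): OK
  Row 5 (Rosa Thomas): OK
  Row 6 (???): empty name

Total errors: 2

2 errors


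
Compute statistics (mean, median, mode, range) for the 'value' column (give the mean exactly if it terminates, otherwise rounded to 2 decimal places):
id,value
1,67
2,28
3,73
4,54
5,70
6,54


Data: [67, 28, 73, 54, 70, 54]
Count: 6
Sum: 346
Mean: 346/6 ≈ 57.67 (rounded to 2 decimal places)
Sorted: [28, 54, 54, 67, 70, 73]
Median: 60.5
Mode: 54 (2 times)
Range: 73 - 28 = 45
Min: 28, Max: 73

mean≈57.67, median=60.5, mode=54, range=45


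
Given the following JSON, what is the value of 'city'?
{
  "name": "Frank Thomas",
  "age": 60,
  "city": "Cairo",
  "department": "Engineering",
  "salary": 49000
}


Looking up field 'city'
Value: Cairo

Cairo


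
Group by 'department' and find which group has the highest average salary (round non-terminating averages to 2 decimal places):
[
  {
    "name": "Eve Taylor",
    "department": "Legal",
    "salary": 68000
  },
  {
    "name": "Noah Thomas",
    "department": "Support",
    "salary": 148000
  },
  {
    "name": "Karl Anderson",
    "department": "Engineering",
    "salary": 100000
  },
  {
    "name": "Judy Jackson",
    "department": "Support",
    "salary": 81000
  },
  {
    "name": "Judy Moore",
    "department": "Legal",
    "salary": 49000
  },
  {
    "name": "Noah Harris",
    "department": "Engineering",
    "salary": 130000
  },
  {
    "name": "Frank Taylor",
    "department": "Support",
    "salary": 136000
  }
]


Group by: department

Groups:
  Engineering: 2 people, avg salary = 230000/2 = $115000
  Legal: 2 people, avg salary = 117000/2 = $58500
  Support: 3 people, avg salary = 365000/3 ≈ $121666.67

Highest average salary: Support (≈$121666.67)

Support (≈$121666.67)


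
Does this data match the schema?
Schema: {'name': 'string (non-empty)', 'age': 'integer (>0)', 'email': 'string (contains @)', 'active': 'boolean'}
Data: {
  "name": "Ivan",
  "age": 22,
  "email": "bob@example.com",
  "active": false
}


Validating each field against schema:
  name: OK (non-empty string)
  age: OK (positive integer)
  email: OK (string with @)
  active: OK (boolean)

Result: VALID

VALID


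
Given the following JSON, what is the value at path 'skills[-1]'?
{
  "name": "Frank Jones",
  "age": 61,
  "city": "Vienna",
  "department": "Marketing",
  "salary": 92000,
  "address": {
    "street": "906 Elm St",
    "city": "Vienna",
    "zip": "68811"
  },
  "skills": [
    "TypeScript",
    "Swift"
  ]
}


Query: skills[-1]
Path: skills -> last element
Value: Swift

Swift


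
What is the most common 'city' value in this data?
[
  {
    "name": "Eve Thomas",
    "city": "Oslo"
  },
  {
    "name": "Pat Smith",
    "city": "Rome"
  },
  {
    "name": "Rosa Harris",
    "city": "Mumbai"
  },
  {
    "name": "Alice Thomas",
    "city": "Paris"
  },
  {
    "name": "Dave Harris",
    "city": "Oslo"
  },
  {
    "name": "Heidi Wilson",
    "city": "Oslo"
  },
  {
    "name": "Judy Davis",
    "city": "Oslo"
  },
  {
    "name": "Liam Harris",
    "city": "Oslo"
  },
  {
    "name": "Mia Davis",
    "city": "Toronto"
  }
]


Counting 'city' values across 9 records:

  Oslo: 5 #####
  Rome: 1 #
  Mumbai: 1 #
  Paris: 1 #
  Toronto: 1 #

Most common: Oslo (5 times)

Oslo (5 times)


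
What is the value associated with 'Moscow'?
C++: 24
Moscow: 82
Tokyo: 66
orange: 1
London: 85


Looking up key 'Moscow'
Value: 82

82


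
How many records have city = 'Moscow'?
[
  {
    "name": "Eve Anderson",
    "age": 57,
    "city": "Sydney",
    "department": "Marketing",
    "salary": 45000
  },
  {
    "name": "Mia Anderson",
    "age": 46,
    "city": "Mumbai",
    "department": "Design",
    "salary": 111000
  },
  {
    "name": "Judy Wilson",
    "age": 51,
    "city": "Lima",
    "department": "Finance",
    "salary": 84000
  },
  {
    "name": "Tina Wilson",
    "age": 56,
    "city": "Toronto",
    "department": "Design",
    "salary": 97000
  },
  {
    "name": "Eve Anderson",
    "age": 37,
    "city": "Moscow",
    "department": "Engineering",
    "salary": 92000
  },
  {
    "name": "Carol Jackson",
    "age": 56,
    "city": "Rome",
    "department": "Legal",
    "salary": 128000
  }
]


Data: 6 records
Condition: city = 'Moscow'

Checking each record:
  Eve Anderson: Sydney
  Mia Anderson: Mumbai
  Judy Wilson: Lima
  Tina Wilson: Toronto
  Eve Anderson: Moscow MATCH
  Carol Jackson: Rome

Count: 1

1


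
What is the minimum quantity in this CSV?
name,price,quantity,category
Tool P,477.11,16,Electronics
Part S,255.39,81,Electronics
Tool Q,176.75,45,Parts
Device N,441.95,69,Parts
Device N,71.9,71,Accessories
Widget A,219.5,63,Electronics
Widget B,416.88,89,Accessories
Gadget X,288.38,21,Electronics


Computing minimum quantity:
Values: [16, 81, 45, 69, 71, 63, 89, 21]
Min = 16

16


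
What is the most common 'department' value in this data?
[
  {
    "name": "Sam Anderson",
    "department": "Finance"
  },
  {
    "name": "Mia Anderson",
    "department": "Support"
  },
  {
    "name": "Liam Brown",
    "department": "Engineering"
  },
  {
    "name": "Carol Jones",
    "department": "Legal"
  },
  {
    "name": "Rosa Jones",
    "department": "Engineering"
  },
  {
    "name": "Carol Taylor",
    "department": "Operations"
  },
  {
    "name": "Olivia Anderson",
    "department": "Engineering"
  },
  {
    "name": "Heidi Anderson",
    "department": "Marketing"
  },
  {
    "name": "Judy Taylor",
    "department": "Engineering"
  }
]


Counting 'department' values across 9 records:

  Engineering: 4 ####
  Finance: 1 #
  Support: 1 #
  Legal: 1 #
  Operations: 1 #
  Marketing: 1 #

Most common: Engineering (4 times)

Engineering (4 times)


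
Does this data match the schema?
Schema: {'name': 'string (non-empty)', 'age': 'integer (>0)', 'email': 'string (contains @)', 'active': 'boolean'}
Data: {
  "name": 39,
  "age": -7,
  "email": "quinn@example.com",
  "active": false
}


Validating each field against schema:
  name: FAIL (39 is not a string)
  age: FAIL (-7 is not > 0)
  email: OK (string with @)
  active: OK (boolean)

Result: INVALID (2 errors: name, age)

INVALID (2 errors: name, age)


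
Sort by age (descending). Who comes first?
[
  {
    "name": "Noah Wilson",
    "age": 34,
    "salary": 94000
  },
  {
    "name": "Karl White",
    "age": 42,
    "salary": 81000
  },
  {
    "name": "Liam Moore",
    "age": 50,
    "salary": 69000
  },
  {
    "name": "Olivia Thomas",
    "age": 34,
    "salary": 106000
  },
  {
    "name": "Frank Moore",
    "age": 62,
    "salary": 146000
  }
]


Sort by: age (descending)

Sorted order:
  1. Frank Moore (age = 62)
  2. Liam Moore (age = 50)
  3. Karl White (age = 42)
  4. Noah Wilson (age = 34)
  5. Olivia Thomas (age = 34)

First: Frank Moore

Frank Moore


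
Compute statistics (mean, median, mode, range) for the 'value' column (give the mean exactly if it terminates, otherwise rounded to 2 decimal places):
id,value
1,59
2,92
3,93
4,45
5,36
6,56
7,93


Data: [59, 92, 93, 45, 36, 56, 93]
Count: 7
Sum: 474
Mean: 474/7 ≈ 67.71 (rounded to 2 decimal places)
Sorted: [36, 45, 56, 59, 92, 93, 93]
Median: 59.0
Mode: 93 (2 times)
Range: 93 - 36 = 57
Min: 36, Max: 93

mean≈67.71, median=59.0, mode=93, range=57


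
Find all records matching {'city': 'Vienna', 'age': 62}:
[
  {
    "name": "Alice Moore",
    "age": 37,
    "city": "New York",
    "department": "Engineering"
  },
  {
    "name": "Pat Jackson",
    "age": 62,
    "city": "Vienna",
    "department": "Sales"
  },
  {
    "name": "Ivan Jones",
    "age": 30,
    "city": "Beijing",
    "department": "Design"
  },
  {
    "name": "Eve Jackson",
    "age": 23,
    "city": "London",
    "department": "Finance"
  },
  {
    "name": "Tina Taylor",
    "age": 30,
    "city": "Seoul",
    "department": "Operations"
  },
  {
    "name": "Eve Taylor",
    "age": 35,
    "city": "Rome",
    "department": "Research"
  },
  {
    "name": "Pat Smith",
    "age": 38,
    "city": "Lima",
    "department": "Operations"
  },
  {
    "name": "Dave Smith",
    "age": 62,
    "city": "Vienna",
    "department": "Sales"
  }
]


Search criteria: {'city': 'Vienna', 'age': 62}

Checking 8 records:
  Alice Moore: {city: New York, age: 37}
  Pat Jackson: {city: Vienna, age: 62} <-- MATCH
  Ivan Jones: {city: Beijing, age: 30}
  Eve Jackson: {city: London, age: 23}
  Tina Taylor: {city: Seoul, age: 30}
  Eve Taylor: {city: Rome, age: 35}
  Pat Smith: {city: Lima, age: 38}
  Dave Smith: {city: Vienna, age: 62} <-- MATCH

Matches: ["Pat Jackson", "Dave Smith"]

["Pat Jackson", "Dave Smith"]


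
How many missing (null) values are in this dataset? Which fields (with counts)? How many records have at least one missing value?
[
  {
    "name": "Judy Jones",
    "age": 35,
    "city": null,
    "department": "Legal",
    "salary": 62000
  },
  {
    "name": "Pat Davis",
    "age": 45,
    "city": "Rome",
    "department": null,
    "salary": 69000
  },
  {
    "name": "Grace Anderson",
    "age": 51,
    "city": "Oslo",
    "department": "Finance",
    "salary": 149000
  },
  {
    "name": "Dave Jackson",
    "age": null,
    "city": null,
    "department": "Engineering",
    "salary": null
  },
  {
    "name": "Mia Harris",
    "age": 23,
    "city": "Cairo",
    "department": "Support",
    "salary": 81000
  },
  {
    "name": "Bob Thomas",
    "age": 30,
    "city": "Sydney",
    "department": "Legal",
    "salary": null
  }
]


Checking for missing (null) values in 6 records:

  Judy Jones: city
  Pat Davis: department
  Grace Anderson: complete
  Dave Jackson: age, city, salary
  Mia Harris: complete
  Bob Thomas: salary

Per field:
  name: 0 missing
  age: 1 missing
  city: 2 missing
  department: 1 missing
  salary: 2 missing

Total missing values: 6
Records with any missing: 4

6 missing values (age: 1, city: 2, department: 1, salary: 2); 4 incomplete records


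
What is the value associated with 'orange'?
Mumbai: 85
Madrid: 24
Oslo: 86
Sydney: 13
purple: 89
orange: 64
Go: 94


Looking up key 'orange'
Value: 64

64


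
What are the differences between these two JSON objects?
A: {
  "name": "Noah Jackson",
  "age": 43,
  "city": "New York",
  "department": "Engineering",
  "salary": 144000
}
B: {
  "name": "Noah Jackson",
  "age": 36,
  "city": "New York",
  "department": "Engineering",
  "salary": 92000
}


Comparing each field (in key order):
  name: same
  age: DIFFERENT
  city: same
  department: same
  salary: DIFFERENT
Differences:
  age: 43 -> 36
  salary: 144000 -> 92000

2 field(s) changed

2 changes: age, salary


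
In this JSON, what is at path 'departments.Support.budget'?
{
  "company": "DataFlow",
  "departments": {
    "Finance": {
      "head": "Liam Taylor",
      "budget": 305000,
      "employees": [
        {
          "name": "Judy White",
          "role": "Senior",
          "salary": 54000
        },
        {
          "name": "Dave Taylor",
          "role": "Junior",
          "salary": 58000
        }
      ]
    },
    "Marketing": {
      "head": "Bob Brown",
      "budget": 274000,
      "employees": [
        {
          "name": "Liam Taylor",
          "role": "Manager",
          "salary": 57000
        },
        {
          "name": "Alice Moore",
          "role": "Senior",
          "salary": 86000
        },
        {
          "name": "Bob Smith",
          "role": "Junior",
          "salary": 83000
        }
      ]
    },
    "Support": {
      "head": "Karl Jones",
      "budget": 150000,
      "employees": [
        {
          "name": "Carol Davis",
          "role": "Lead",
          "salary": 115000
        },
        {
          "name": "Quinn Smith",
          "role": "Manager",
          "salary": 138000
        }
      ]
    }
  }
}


Path: departments.Support.budget

Navigate:
  -> departments
  -> Support
  -> budget = 150000

150000


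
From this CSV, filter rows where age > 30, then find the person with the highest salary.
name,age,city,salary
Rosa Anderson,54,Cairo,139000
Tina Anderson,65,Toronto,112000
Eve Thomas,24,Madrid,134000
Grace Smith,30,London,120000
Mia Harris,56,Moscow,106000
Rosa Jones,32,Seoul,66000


Filter: age > 30
Sort by: salary (descending)

Filtered records (4):
  Rosa Anderson, age 54, salary $139000
  Tina Anderson, age 65, salary $112000
  Mia Harris, age 56, salary $106000
  Rosa Jones, age 32, salary $66000

Highest salary: Rosa Anderson ($139000)

Rosa Anderson


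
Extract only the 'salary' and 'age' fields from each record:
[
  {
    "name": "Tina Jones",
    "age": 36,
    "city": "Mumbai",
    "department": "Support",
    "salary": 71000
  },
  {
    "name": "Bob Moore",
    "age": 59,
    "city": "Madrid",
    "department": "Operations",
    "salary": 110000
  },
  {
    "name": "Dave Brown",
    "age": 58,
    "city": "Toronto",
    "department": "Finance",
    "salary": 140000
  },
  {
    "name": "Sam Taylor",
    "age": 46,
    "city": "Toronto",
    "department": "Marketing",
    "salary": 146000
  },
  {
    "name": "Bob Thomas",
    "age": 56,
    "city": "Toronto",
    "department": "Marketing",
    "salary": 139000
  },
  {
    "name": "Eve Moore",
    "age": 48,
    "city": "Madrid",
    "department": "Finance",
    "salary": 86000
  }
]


Original: 6 records with fields: name, age, city, department, salary
Keep: ['salary', 'age']
Drop: ['name', 'city', 'department']
Result: 6 records, 2 fields each

[
  {
    "salary": 71000,
    "age": 36
  },
  {
    "salary": 110000,
    "age": 59
  },
  {
    "salary": 140000,
    "age": 58
  },
  {
    "salary": 146000,
    "age": 46
  },
  {
    "salary": 139000,
    "age": 56
  },
  {
    "salary": 86000,
    "age": 48
  }
]


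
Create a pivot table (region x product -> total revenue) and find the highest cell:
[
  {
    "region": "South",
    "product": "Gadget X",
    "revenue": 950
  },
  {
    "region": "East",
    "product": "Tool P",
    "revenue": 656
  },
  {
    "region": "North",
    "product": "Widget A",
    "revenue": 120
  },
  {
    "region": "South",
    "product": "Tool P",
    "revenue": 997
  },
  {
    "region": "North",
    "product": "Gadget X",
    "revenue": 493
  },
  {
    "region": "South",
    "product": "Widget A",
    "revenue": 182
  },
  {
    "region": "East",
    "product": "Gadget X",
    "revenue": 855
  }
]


Pivot: region (rows) x product (columns) -> total revenue

     Gadget X      Tool P        Widget A    
East           855           656             0  
North          493             0           120  
South          950           997           182  

Highest: South / Tool P = $997

South / Tool P = $997


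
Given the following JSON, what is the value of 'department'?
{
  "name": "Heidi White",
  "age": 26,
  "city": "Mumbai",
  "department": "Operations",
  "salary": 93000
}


Looking up field 'department'
Value: Operations

Operations


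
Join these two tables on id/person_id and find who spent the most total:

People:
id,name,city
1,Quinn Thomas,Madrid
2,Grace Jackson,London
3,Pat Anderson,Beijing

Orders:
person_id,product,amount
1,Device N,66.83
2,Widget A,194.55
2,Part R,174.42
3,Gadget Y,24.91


Join on: people.id = orders.person_id

Joined rows:
  Quinn Thomas (Madrid) bought Device N for $66.83
  Grace Jackson (London) bought Widget A for $194.55
  Grace Jackson (London) bought Part R for $174.42
  Pat Anderson (Beijing) bought Gadget Y for $24.91

Total per person:
  Grace Jackson: $368.97
  Quinn Thomas: $66.83
  Pat Anderson: $24.91

Top spender: Grace Jackson ($368.97)

Grace Jackson ($368.97)


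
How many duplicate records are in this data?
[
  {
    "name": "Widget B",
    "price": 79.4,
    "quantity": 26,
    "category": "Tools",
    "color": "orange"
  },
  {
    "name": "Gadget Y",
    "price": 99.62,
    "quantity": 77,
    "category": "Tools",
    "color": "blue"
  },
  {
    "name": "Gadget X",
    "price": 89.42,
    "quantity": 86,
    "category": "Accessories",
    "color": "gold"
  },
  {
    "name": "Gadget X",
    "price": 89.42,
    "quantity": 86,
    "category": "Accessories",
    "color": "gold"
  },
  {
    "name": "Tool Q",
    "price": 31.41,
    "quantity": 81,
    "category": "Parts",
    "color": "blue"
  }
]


Checking 5 records for duplicates:

  Row 1: Widget B ($79.4, qty 26)
  Row 2: Gadget Y ($99.62, qty 77)
  Row 3: Gadget X ($89.42, qty 86)
  Row 4: Gadget X ($89.42, qty 86) <-- DUPLICATE
  Row 5: Tool Q ($31.41, qty 81)

Duplicates found: 1
Unique records: 4

1 duplicates, 4 unique


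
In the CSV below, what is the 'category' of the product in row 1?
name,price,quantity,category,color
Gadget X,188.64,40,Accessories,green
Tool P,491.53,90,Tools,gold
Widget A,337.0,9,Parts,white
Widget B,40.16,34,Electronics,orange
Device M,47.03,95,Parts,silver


Query: Row 1 ('Gadget X'), column 'category'
Value: Accessories

Accessories


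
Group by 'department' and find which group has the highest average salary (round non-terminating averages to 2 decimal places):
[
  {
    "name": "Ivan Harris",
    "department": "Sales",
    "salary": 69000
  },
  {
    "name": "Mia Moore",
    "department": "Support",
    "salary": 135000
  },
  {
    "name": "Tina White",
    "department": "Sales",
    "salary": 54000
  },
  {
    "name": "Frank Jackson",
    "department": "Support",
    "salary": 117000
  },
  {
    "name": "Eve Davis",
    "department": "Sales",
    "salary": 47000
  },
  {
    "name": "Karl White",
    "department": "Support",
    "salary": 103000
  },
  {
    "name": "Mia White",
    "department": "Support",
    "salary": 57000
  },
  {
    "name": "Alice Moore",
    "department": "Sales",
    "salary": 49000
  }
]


Group by: department

Groups:
  Sales: 4 people, avg salary = 219000/4 = $54750
  Support: 4 people, avg salary = 412000/4 = $103000

Highest average salary: Support ($103000)

Support ($103000)


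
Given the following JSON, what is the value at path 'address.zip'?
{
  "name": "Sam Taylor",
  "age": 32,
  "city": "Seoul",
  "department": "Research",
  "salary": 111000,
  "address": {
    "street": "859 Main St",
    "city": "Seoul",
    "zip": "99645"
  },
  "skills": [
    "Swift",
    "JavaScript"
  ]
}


Query: address.zip
Path: address -> zip
Value: 99645

99645


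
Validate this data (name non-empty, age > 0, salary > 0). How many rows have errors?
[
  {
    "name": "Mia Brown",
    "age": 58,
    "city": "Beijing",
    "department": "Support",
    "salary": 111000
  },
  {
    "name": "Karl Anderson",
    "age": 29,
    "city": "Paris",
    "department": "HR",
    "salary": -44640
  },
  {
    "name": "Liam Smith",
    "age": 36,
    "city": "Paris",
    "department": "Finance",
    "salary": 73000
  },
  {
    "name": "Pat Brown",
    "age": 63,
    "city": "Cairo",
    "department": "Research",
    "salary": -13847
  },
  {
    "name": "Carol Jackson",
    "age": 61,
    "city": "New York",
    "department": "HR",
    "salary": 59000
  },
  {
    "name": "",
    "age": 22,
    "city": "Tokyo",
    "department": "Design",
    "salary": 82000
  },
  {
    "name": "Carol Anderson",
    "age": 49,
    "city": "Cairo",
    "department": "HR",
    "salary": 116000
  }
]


Validating 7 records:
Rules: name non-empty, age > 0, salary > 0

  Row 1 (Mia Brown): OK
  Row 2 (Karl Anderson): negative salary: -44640
  Row 3 (Liam Smith): OK
  Row 4 (Pat Brown): negative salary: -13847
  Row 5 (Carol Jackson): OK
  Row 6 (???): empty name
  Row 7 (Carol Anderson): OK

Total errors: 3

3 errors


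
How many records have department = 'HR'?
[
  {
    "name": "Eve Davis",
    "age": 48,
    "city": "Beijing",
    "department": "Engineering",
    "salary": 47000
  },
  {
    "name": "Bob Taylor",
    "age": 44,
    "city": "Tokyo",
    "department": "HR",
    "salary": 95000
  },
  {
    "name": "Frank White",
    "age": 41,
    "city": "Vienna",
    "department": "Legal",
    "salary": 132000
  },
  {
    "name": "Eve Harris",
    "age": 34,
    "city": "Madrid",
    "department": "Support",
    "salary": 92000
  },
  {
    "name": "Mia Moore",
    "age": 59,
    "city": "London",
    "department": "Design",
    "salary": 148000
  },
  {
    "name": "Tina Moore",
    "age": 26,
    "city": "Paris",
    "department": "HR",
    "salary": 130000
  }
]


Data: 6 records
Condition: department = 'HR'

Checking each record:
  Eve Davis: Engineering
  Bob Taylor: HR MATCH
  Frank White: Legal
  Eve Harris: Support
  Mia Moore: Design
  Tina Moore: HR MATCH

Count: 2

2


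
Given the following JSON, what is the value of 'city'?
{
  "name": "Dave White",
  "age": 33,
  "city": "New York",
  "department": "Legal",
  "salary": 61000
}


Looking up field 'city'
Value: New York

New York


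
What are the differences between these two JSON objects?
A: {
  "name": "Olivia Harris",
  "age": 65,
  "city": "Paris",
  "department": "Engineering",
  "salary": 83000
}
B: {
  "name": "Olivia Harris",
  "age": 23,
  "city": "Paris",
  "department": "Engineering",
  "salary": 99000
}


Comparing each field (in key order):
  name: same
  age: DIFFERENT
  city: same
  department: same
  salary: DIFFERENT
Differences:
  age: 65 -> 23
  salary: 83000 -> 99000

2 field(s) changed

2 changes: age, salary


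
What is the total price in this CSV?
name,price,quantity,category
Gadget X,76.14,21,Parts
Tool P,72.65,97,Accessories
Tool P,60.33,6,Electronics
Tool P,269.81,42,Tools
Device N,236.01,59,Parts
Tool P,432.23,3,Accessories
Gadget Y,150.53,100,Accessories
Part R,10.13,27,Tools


Computing total price:
Values: [76.14, 72.65, 60.33, 269.81, 236.01, 432.23, 150.53, 10.13]
Sum = 1307.83

1307.83


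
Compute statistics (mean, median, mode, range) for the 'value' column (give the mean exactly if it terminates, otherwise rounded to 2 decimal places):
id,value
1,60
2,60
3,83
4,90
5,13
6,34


Data: [60, 60, 83, 90, 13, 34]
Count: 6
Sum: 340
Mean: 340/6 ≈ 56.67 (rounded to 2 decimal places)
Sorted: [13, 34, 60, 60, 83, 90]
Median: 60.0
Mode: 60 (2 times)
Range: 90 - 13 = 77
Min: 13, Max: 90

mean≈56.67, median=60.0, mode=60, range=77


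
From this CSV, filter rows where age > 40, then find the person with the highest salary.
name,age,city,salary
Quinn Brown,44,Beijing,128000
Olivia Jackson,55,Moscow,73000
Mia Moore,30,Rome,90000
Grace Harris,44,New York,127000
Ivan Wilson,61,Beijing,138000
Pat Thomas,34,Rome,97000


Filter: age > 40
Sort by: salary (descending)

Filtered records (4):
  Ivan Wilson, age 61, salary $138000
  Quinn Brown, age 44, salary $128000
  Grace Harris, age 44, salary $127000
  Olivia Jackson, age 55, salary $73000

Highest salary: Ivan Wilson ($138000)

Ivan Wilson


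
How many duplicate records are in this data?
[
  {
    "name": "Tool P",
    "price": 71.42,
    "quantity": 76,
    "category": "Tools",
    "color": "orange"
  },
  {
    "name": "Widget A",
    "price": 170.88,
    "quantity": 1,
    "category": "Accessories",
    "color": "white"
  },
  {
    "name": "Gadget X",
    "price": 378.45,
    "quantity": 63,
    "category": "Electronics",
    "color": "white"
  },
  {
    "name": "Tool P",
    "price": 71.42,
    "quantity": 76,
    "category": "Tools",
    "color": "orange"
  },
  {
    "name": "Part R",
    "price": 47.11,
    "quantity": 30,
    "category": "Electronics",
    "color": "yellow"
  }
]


Checking 5 records for duplicates:

  Row 1: Tool P ($71.42, qty 76)
  Row 2: Widget A ($170.88, qty 1)
  Row 3: Gadget X ($378.45, qty 63)
  Row 4: Tool P ($71.42, qty 76) <-- DUPLICATE
  Row 5: Part R ($47.11, qty 30)

Duplicates found: 1
Unique records: 4

1 duplicates, 4 unique


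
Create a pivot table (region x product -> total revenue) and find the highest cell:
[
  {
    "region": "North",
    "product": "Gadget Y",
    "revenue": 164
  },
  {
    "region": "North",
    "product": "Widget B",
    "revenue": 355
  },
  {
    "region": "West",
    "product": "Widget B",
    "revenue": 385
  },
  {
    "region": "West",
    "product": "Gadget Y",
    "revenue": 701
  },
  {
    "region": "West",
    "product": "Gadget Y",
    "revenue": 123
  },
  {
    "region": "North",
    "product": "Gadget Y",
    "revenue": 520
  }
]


Pivot: region (rows) x product (columns) -> total revenue

     Gadget Y      Widget B    
North          684           355  
West           824           385  

Highest: West / Gadget Y = $824

West / Gadget Y = $824


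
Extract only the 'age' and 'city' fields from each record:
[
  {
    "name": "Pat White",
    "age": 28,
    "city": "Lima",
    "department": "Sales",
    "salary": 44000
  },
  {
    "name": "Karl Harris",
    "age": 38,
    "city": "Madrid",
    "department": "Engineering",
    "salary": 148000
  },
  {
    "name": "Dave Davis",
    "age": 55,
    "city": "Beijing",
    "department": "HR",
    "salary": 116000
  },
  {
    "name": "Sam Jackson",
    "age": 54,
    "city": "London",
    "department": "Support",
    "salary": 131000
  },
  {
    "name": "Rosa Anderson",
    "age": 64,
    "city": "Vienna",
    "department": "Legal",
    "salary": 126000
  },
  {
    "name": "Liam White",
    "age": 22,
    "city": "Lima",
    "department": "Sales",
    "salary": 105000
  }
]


Original: 6 records with fields: name, age, city, department, salary
Keep: ['age', 'city']
Drop: ['name', 'department', 'salary']
Result: 6 records, 2 fields each

[
  {
    "age": 28,
    "city": "Lima"
  },
  {
    "age": 38,
    "city": "Madrid"
  },
  {
    "age": 55,
    "city": "Beijing"
  },
  {
    "age": 54,
    "city": "London"
  },
  {
    "age": 64,
    "city": "Vienna"
  },
  {
    "age": 22,
    "city": "Lima"
  }
]


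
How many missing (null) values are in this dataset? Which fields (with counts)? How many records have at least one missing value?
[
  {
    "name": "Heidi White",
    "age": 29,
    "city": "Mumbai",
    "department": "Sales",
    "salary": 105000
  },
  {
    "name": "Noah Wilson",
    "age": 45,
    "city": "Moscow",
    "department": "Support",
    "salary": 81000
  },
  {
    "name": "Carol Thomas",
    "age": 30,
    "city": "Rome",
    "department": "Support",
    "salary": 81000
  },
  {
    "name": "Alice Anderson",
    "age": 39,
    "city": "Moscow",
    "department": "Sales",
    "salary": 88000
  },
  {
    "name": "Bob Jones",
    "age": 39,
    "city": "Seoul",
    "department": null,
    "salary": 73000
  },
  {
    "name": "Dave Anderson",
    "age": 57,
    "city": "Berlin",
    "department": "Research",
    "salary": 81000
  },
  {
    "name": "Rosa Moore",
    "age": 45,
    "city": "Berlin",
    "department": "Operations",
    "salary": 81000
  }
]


Checking for missing (null) values in 7 records:

  Heidi White: complete
  Noah Wilson: complete
  Carol Thomas: complete
  Alice Anderson: complete
  Bob Jones: department
  Dave Anderson: complete
  Rosa Moore: complete

Per field:
  name: 0 missing
  age: 0 missing
  city: 0 missing
  department: 1 missing
  salary: 0 missing

Total missing values: 1
Records with any missing: 1

1 missing values (department: 1); 1 incomplete records


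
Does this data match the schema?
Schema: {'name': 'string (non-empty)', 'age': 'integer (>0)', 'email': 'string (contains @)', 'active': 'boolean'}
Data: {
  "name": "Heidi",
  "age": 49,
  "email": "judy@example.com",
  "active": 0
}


Validating each field against schema:
  name: OK (non-empty string)
  age: OK (positive integer)
  email: OK (string with @)
  active: FAIL (0 is not a boolean)

Result: INVALID (1 error: active)

INVALID (1 error: active)


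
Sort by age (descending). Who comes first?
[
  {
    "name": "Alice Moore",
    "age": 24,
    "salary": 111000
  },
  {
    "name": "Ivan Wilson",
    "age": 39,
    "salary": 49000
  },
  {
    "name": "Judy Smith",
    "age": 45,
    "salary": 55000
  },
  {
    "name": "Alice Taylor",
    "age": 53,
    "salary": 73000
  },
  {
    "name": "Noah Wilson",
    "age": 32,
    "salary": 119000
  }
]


Sort by: age (descending)

Sorted order:
  1. Alice Taylor (age = 53)
  2. Judy Smith (age = 45)
  3. Ivan Wilson (age = 39)
  4. Noah Wilson (age = 32)
  5. Alice Moore (age = 24)

First: Alice Taylor

Alice Taylor


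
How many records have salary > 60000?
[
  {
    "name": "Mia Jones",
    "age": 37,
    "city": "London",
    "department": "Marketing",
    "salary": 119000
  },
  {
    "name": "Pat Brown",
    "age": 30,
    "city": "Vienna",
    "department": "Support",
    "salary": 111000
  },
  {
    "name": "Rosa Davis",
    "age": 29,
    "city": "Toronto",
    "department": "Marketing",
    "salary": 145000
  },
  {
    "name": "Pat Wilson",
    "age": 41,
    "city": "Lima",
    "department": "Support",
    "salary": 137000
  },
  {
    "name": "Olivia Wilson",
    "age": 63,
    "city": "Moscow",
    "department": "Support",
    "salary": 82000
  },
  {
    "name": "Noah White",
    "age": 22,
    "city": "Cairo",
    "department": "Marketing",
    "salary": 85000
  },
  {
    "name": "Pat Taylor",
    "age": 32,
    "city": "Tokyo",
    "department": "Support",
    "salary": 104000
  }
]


Data: 7 records
Condition: salary > 60000

Checking each record:
  Mia Jones: 119000 MATCH
  Pat Brown: 111000 MATCH
  Rosa Davis: 145000 MATCH
  Pat Wilson: 137000 MATCH
  Olivia Wilson: 82000 MATCH
  Noah White: 85000 MATCH
  Pat Taylor: 104000 MATCH

Count: 7

7


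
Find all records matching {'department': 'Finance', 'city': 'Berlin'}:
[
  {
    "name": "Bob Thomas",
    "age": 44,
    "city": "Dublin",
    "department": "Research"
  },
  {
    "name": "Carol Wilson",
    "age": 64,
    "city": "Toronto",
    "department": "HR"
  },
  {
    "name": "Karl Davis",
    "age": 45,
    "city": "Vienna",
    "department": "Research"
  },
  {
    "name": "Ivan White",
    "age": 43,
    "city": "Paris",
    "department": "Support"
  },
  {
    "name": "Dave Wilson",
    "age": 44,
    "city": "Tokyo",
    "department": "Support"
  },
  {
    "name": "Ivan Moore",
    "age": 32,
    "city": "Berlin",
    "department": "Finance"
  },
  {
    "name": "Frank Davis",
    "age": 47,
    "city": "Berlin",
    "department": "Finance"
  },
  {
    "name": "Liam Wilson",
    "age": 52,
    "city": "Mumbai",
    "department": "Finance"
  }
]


Search criteria: {'department': 'Finance', 'city': 'Berlin'}

Checking 8 records:
  Bob Thomas: {department: Research, city: Dublin}
  Carol Wilson: {department: HR, city: Toronto}
  Karl Davis: {department: Research, city: Vienna}
  Ivan White: {department: Support, city: Paris}
  Dave Wilson: {department: Support, city: Tokyo}
  Ivan Moore: {department: Finance, city: Berlin} <-- MATCH
  Frank Davis: {department: Finance, city: Berlin} <-- MATCH
  Liam Wilson: {department: Finance, city: Mumbai}

Matches: ["Ivan Moore", "Frank Davis"]

["Ivan Moore", "Frank Davis"]


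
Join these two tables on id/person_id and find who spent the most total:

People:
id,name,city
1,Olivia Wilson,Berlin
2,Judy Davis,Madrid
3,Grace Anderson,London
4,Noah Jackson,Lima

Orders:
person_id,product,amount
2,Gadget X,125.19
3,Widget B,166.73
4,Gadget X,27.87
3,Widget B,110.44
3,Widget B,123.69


Join on: people.id = orders.person_id

Joined rows:
  Judy Davis (Madrid) bought Gadget X for $125.19
  Grace Anderson (London) bought Widget B for $166.73
  Noah Jackson (Lima) bought Gadget X for $27.87
  Grace Anderson (London) bought Widget B for $110.44
  Grace Anderson (London) bought Widget B for $123.69

Total per person:
  Grace Anderson: $400.86
  Judy Davis: $125.19
  Noah Jackson: $27.87

Top spender: Grace Anderson ($400.86)

Grace Anderson ($400.86)
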